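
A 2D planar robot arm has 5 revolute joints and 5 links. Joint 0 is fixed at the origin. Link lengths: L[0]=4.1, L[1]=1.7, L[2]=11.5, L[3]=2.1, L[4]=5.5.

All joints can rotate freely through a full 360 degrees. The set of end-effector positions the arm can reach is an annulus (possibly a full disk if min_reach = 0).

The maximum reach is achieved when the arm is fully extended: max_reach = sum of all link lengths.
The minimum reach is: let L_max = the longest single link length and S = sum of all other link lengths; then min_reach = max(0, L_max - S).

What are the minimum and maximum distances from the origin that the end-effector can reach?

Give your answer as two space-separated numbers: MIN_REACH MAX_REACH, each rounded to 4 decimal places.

Answer: 0.0000 24.9000

Derivation:
Link lengths: [4.1, 1.7, 11.5, 2.1, 5.5]
max_reach = 4.1 + 1.7 + 11.5 + 2.1 + 5.5 = 24.9
L_max = max([4.1, 1.7, 11.5, 2.1, 5.5]) = 11.5
S (sum of others) = 24.9 - 11.5 = 13.4
min_reach = max(0, 11.5 - 13.4) = max(0, -1.9) = 0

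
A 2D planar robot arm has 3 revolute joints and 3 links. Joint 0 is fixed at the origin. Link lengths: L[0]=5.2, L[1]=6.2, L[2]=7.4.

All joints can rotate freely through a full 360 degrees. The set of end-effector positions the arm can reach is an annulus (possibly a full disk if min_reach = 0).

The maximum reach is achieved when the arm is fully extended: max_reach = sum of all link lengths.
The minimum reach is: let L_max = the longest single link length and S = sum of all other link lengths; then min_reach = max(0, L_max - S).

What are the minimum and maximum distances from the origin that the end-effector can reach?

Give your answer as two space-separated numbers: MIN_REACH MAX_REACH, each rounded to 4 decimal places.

Answer: 0.0000 18.8000

Derivation:
Link lengths: [5.2, 6.2, 7.4]
max_reach = 5.2 + 6.2 + 7.4 = 18.8
L_max = max([5.2, 6.2, 7.4]) = 7.4
S (sum of others) = 18.8 - 7.4 = 11.4
min_reach = max(0, 7.4 - 11.4) = max(0, -4) = 0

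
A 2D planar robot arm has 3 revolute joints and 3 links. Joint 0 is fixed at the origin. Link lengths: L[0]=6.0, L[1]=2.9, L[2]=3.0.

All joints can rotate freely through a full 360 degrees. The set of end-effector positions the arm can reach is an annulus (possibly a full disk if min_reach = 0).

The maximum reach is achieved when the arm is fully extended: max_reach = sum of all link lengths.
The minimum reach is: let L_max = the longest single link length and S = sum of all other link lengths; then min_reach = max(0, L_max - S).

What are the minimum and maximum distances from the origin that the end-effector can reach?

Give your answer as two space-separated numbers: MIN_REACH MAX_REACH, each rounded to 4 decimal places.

Answer: 0.1000 11.9000

Derivation:
Link lengths: [6.0, 2.9, 3.0]
max_reach = 6 + 2.9 + 3 = 11.9
L_max = max([6.0, 2.9, 3.0]) = 6
S (sum of others) = 11.9 - 6 = 5.9
min_reach = max(0, 6 - 5.9) = max(0, 0.1) = 0.1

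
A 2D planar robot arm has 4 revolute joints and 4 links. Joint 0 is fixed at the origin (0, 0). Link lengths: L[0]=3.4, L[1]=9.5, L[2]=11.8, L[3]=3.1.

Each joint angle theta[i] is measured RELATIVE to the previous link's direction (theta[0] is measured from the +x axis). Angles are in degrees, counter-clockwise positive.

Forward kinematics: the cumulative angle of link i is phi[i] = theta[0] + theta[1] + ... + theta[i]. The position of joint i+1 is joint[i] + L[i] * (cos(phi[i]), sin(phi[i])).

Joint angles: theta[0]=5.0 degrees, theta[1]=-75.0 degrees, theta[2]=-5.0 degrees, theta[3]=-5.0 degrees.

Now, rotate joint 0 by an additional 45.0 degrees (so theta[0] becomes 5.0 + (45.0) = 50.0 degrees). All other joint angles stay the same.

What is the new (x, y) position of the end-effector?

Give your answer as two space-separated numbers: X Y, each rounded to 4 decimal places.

Answer: 23.5539 -9.0884

Derivation:
joint[0] = (0.0000, 0.0000)  (base)
link 0: phi[0] = 50 = 50 deg
  cos(50 deg) = 0.6428, sin(50 deg) = 0.7660
  joint[1] = (0.0000, 0.0000) + 3.4 * (0.6428, 0.7660) = (0.0000 + 2.1855, 0.0000 + 2.6046) = (2.1855, 2.6046)
link 1: phi[1] = 50 + -75 = -25 deg
  cos(-25 deg) = 0.9063, sin(-25 deg) = -0.4226
  joint[2] = (2.1855, 2.6046) + 9.5 * (0.9063, -0.4226) = (2.1855 + 8.6099, 2.6046 + -4.0149) = (10.7954, -1.4103)
link 2: phi[2] = 50 + -75 + -5 = -30 deg
  cos(-30 deg) = 0.8660, sin(-30 deg) = -0.5000
  joint[3] = (10.7954, -1.4103) + 11.8 * (0.8660, -0.5000) = (10.7954 + 10.2191, -1.4103 + -5.9000) = (21.0145, -7.3103)
link 3: phi[3] = 50 + -75 + -5 + -5 = -35 deg
  cos(-35 deg) = 0.8192, sin(-35 deg) = -0.5736
  joint[4] = (21.0145, -7.3103) + 3.1 * (0.8192, -0.5736) = (21.0145 + 2.5394, -7.3103 + -1.7781) = (23.5539, -9.0884)
End effector: (23.5539, -9.0884)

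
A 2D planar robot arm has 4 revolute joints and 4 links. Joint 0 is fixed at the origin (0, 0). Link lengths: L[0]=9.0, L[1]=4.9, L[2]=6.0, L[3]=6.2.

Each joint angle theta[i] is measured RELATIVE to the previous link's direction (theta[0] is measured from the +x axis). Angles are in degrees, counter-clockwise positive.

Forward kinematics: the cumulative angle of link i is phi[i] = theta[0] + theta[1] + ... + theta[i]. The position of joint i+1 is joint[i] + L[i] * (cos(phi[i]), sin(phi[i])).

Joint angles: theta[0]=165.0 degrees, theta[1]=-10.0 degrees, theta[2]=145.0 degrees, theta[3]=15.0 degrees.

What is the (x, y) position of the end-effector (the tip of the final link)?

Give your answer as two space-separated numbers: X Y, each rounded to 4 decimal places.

Answer: -5.7502 -5.1800

Derivation:
joint[0] = (0.0000, 0.0000)  (base)
link 0: phi[0] = 165 = 165 deg
  cos(165 deg) = -0.9659, sin(165 deg) = 0.2588
  joint[1] = (0.0000, 0.0000) + 9 * (-0.9659, 0.2588) = (0.0000 + -8.6933, 0.0000 + 2.3294) = (-8.6933, 2.3294)
link 1: phi[1] = 165 + -10 = 155 deg
  cos(155 deg) = -0.9063, sin(155 deg) = 0.4226
  joint[2] = (-8.6933, 2.3294) + 4.9 * (-0.9063, 0.4226) = (-8.6933 + -4.4409, 2.3294 + 2.0708) = (-13.1342, 4.4002)
link 2: phi[2] = 165 + -10 + 145 = 300 deg
  cos(300 deg) = 0.5000, sin(300 deg) = -0.8660
  joint[3] = (-13.1342, 4.4002) + 6 * (0.5000, -0.8660) = (-13.1342 + 3.0000, 4.4002 + -5.1962) = (-10.1342, -0.7960)
link 3: phi[3] = 165 + -10 + 145 + 15 = 315 deg
  cos(315 deg) = 0.7071, sin(315 deg) = -0.7071
  joint[4] = (-10.1342, -0.7960) + 6.2 * (0.7071, -0.7071) = (-10.1342 + 4.3841, -0.7960 + -4.3841) = (-5.7502, -5.1800)
End effector: (-5.7502, -5.1800)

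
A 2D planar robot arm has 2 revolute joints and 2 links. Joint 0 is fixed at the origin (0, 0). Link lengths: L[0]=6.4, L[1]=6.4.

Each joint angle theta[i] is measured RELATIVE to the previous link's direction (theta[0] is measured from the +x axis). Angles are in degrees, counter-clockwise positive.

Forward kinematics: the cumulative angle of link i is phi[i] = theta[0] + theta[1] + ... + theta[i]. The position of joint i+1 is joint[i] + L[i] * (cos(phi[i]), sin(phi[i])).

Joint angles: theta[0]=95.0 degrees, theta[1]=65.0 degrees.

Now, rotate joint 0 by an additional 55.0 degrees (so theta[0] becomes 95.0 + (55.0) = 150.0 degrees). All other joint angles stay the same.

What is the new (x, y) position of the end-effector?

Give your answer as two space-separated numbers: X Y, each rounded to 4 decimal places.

joint[0] = (0.0000, 0.0000)  (base)
link 0: phi[0] = 150 = 150 deg
  cos(150 deg) = -0.8660, sin(150 deg) = 0.5000
  joint[1] = (0.0000, 0.0000) + 6.4 * (-0.8660, 0.5000) = (0.0000 + -5.5426, 0.0000 + 3.2000) = (-5.5426, 3.2000)
link 1: phi[1] = 150 + 65 = 215 deg
  cos(215 deg) = -0.8192, sin(215 deg) = -0.5736
  joint[2] = (-5.5426, 3.2000) + 6.4 * (-0.8192, -0.5736) = (-5.5426 + -5.2426, 3.2000 + -3.6709) = (-10.7851, -0.4709)
End effector: (-10.7851, -0.4709)

Answer: -10.7851 -0.4709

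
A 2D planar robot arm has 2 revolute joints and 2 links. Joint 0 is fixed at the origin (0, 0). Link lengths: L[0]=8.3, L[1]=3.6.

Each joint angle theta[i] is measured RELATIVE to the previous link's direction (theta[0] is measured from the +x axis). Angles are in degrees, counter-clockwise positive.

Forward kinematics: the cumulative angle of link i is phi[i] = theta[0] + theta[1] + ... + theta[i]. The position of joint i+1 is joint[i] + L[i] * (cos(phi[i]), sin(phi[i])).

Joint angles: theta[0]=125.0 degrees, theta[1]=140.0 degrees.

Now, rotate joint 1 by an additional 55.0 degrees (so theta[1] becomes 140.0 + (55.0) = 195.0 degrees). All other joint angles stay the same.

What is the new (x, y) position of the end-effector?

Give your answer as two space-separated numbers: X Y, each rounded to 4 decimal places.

Answer: -2.0029 4.4849

Derivation:
joint[0] = (0.0000, 0.0000)  (base)
link 0: phi[0] = 125 = 125 deg
  cos(125 deg) = -0.5736, sin(125 deg) = 0.8192
  joint[1] = (0.0000, 0.0000) + 8.3 * (-0.5736, 0.8192) = (0.0000 + -4.7607, 0.0000 + 6.7990) = (-4.7607, 6.7990)
link 1: phi[1] = 125 + 195 = 320 deg
  cos(320 deg) = 0.7660, sin(320 deg) = -0.6428
  joint[2] = (-4.7607, 6.7990) + 3.6 * (0.7660, -0.6428) = (-4.7607 + 2.7578, 6.7990 + -2.3140) = (-2.0029, 4.4849)
End effector: (-2.0029, 4.4849)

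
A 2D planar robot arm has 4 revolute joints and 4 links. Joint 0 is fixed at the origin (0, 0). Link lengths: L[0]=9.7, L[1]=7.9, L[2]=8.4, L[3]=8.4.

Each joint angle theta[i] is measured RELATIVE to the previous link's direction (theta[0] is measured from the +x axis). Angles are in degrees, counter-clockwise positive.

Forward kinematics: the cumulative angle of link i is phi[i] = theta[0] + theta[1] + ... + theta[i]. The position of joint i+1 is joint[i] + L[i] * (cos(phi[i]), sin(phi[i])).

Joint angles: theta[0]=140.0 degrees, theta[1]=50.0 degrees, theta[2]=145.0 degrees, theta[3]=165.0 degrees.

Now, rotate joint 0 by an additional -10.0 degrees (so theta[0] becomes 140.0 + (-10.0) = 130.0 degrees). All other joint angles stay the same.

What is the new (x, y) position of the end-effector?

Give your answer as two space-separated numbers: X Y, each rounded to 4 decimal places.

Answer: -12.6536 9.0474

Derivation:
joint[0] = (0.0000, 0.0000)  (base)
link 0: phi[0] = 130 = 130 deg
  cos(130 deg) = -0.6428, sin(130 deg) = 0.7660
  joint[1] = (0.0000, 0.0000) + 9.7 * (-0.6428, 0.7660) = (0.0000 + -6.2350, 0.0000 + 7.4306) = (-6.2350, 7.4306)
link 1: phi[1] = 130 + 50 = 180 deg
  cos(180 deg) = -1.0000, sin(180 deg) = 0.0000
  joint[2] = (-6.2350, 7.4306) + 7.9 * (-1.0000, 0.0000) = (-6.2350 + -7.9000, 7.4306 + 0.0000) = (-14.1350, 7.4306)
link 2: phi[2] = 130 + 50 + 145 = 325 deg
  cos(325 deg) = 0.8192, sin(325 deg) = -0.5736
  joint[3] = (-14.1350, 7.4306) + 8.4 * (0.8192, -0.5736) = (-14.1350 + 6.8809, 7.4306 + -4.8180) = (-7.2542, 2.6126)
link 3: phi[3] = 130 + 50 + 145 + 165 = 490 deg
  cos(490 deg) = -0.6428, sin(490 deg) = 0.7660
  joint[4] = (-7.2542, 2.6126) + 8.4 * (-0.6428, 0.7660) = (-7.2542 + -5.3994, 2.6126 + 6.4348) = (-12.6536, 9.0474)
End effector: (-12.6536, 9.0474)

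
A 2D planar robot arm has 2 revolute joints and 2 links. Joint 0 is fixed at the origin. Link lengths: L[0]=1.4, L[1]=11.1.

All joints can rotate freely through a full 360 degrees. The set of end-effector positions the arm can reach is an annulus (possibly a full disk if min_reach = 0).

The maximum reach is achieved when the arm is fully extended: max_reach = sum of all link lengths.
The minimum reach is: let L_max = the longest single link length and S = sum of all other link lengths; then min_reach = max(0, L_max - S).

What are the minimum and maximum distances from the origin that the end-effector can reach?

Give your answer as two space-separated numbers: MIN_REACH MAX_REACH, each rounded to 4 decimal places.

Link lengths: [1.4, 11.1]
max_reach = 1.4 + 11.1 = 12.5
L_max = max([1.4, 11.1]) = 11.1
S (sum of others) = 12.5 - 11.1 = 1.4
min_reach = max(0, 11.1 - 1.4) = max(0, 9.7) = 9.7

Answer: 9.7000 12.5000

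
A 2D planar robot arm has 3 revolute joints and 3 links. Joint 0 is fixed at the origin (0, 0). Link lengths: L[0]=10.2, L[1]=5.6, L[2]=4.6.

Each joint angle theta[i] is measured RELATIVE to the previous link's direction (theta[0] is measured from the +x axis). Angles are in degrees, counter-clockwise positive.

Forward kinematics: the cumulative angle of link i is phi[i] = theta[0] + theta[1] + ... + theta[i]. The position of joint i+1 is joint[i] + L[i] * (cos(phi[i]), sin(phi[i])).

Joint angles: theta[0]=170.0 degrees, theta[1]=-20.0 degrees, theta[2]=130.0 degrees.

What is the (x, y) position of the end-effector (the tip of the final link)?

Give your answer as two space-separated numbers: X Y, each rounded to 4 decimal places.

Answer: -14.0960 0.0411

Derivation:
joint[0] = (0.0000, 0.0000)  (base)
link 0: phi[0] = 170 = 170 deg
  cos(170 deg) = -0.9848, sin(170 deg) = 0.1736
  joint[1] = (0.0000, 0.0000) + 10.2 * (-0.9848, 0.1736) = (0.0000 + -10.0450, 0.0000 + 1.7712) = (-10.0450, 1.7712)
link 1: phi[1] = 170 + -20 = 150 deg
  cos(150 deg) = -0.8660, sin(150 deg) = 0.5000
  joint[2] = (-10.0450, 1.7712) + 5.6 * (-0.8660, 0.5000) = (-10.0450 + -4.8497, 1.7712 + 2.8000) = (-14.8948, 4.5712)
link 2: phi[2] = 170 + -20 + 130 = 280 deg
  cos(280 deg) = 0.1736, sin(280 deg) = -0.9848
  joint[3] = (-14.8948, 4.5712) + 4.6 * (0.1736, -0.9848) = (-14.8948 + 0.7988, 4.5712 + -4.5301) = (-14.0960, 0.0411)
End effector: (-14.0960, 0.0411)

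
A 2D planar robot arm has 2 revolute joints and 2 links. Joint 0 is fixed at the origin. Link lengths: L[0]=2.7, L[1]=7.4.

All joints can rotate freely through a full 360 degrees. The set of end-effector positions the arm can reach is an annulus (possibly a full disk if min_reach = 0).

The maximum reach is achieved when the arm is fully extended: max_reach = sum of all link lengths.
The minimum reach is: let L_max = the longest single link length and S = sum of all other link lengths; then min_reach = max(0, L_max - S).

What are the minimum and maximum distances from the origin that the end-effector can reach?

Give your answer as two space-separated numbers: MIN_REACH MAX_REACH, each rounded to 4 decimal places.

Answer: 4.7000 10.1000

Derivation:
Link lengths: [2.7, 7.4]
max_reach = 2.7 + 7.4 = 10.1
L_max = max([2.7, 7.4]) = 7.4
S (sum of others) = 10.1 - 7.4 = 2.7
min_reach = max(0, 7.4 - 2.7) = max(0, 4.7) = 4.7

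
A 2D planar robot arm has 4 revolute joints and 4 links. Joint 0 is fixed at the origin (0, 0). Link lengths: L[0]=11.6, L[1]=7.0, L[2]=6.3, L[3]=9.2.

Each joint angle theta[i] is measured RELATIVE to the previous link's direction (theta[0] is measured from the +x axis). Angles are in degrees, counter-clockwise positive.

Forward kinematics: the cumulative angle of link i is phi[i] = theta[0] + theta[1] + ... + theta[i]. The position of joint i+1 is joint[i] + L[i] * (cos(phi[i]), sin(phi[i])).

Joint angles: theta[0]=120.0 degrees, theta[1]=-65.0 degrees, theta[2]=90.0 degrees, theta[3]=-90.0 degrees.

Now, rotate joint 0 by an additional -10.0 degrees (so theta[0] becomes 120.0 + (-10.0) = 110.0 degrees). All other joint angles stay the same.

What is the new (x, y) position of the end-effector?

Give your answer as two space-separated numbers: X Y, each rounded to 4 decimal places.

joint[0] = (0.0000, 0.0000)  (base)
link 0: phi[0] = 110 = 110 deg
  cos(110 deg) = -0.3420, sin(110 deg) = 0.9397
  joint[1] = (0.0000, 0.0000) + 11.6 * (-0.3420, 0.9397) = (0.0000 + -3.9674, 0.0000 + 10.9004) = (-3.9674, 10.9004)
link 1: phi[1] = 110 + -65 = 45 deg
  cos(45 deg) = 0.7071, sin(45 deg) = 0.7071
  joint[2] = (-3.9674, 10.9004) + 7 * (0.7071, 0.7071) = (-3.9674 + 4.9497, 10.9004 + 4.9497) = (0.9823, 15.8502)
link 2: phi[2] = 110 + -65 + 90 = 135 deg
  cos(135 deg) = -0.7071, sin(135 deg) = 0.7071
  joint[3] = (0.9823, 15.8502) + 6.3 * (-0.7071, 0.7071) = (0.9823 + -4.4548, 15.8502 + 4.4548) = (-3.4725, 20.3050)
link 3: phi[3] = 110 + -65 + 90 + -90 = 45 deg
  cos(45 deg) = 0.7071, sin(45 deg) = 0.7071
  joint[4] = (-3.4725, 20.3050) + 9.2 * (0.7071, 0.7071) = (-3.4725 + 6.5054, 20.3050 + 6.5054) = (3.0329, 26.8103)
End effector: (3.0329, 26.8103)

Answer: 3.0329 26.8103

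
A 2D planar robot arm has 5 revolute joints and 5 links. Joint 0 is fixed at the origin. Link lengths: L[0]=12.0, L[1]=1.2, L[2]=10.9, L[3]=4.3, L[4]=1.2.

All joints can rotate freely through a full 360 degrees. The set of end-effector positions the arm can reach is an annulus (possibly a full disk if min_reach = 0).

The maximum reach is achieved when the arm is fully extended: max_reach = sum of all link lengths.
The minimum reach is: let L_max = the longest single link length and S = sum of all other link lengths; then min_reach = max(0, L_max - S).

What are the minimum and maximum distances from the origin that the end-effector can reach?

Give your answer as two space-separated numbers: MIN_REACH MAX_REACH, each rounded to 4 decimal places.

Answer: 0.0000 29.6000

Derivation:
Link lengths: [12.0, 1.2, 10.9, 4.3, 1.2]
max_reach = 12 + 1.2 + 10.9 + 4.3 + 1.2 = 29.6
L_max = max([12.0, 1.2, 10.9, 4.3, 1.2]) = 12
S (sum of others) = 29.6 - 12 = 17.6
min_reach = max(0, 12 - 17.6) = max(0, -5.6) = 0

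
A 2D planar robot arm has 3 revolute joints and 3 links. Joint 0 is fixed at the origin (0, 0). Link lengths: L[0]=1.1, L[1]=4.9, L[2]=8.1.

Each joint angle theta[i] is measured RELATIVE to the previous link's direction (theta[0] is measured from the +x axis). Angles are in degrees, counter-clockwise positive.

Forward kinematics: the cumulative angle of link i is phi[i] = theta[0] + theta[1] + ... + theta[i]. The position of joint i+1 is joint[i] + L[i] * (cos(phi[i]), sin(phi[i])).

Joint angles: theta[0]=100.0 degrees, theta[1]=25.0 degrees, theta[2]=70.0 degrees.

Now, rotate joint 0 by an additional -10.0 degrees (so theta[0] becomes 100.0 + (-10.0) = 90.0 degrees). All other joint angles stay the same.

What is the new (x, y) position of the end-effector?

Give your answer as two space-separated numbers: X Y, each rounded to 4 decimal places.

joint[0] = (0.0000, 0.0000)  (base)
link 0: phi[0] = 90 = 90 deg
  cos(90 deg) = 0.0000, sin(90 deg) = 1.0000
  joint[1] = (0.0000, 0.0000) + 1.1 * (0.0000, 1.0000) = (0.0000 + 0.0000, 0.0000 + 1.1000) = (0.0000, 1.1000)
link 1: phi[1] = 90 + 25 = 115 deg
  cos(115 deg) = -0.4226, sin(115 deg) = 0.9063
  joint[2] = (0.0000, 1.1000) + 4.9 * (-0.4226, 0.9063) = (0.0000 + -2.0708, 1.1000 + 4.4409) = (-2.0708, 5.5409)
link 2: phi[2] = 90 + 25 + 70 = 185 deg
  cos(185 deg) = -0.9962, sin(185 deg) = -0.0872
  joint[3] = (-2.0708, 5.5409) + 8.1 * (-0.9962, -0.0872) = (-2.0708 + -8.0692, 5.5409 + -0.7060) = (-10.1400, 4.8349)
End effector: (-10.1400, 4.8349)

Answer: -10.1400 4.8349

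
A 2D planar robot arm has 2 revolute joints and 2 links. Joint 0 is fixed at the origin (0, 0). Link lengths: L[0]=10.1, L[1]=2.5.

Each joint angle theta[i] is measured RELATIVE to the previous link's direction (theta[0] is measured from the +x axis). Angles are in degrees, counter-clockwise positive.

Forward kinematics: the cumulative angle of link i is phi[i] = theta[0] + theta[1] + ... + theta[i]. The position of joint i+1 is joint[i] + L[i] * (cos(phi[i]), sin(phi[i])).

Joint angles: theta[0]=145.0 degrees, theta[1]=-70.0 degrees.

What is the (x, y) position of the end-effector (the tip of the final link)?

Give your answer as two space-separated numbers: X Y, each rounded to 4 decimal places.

joint[0] = (0.0000, 0.0000)  (base)
link 0: phi[0] = 145 = 145 deg
  cos(145 deg) = -0.8192, sin(145 deg) = 0.5736
  joint[1] = (0.0000, 0.0000) + 10.1 * (-0.8192, 0.5736) = (0.0000 + -8.2734, 0.0000 + 5.7931) = (-8.2734, 5.7931)
link 1: phi[1] = 145 + -70 = 75 deg
  cos(75 deg) = 0.2588, sin(75 deg) = 0.9659
  joint[2] = (-8.2734, 5.7931) + 2.5 * (0.2588, 0.9659) = (-8.2734 + 0.6470, 5.7931 + 2.4148) = (-7.6264, 8.2079)
End effector: (-7.6264, 8.2079)

Answer: -7.6264 8.2079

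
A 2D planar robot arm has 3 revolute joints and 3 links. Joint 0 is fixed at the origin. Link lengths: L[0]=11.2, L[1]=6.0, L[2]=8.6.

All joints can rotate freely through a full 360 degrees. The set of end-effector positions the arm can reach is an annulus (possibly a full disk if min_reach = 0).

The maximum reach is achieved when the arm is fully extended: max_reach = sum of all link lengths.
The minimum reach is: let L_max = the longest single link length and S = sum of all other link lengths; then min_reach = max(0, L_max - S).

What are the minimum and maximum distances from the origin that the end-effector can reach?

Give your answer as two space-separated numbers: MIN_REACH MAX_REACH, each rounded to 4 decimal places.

Answer: 0.0000 25.8000

Derivation:
Link lengths: [11.2, 6.0, 8.6]
max_reach = 11.2 + 6 + 8.6 = 25.8
L_max = max([11.2, 6.0, 8.6]) = 11.2
S (sum of others) = 25.8 - 11.2 = 14.6
min_reach = max(0, 11.2 - 14.6) = max(0, -3.4) = 0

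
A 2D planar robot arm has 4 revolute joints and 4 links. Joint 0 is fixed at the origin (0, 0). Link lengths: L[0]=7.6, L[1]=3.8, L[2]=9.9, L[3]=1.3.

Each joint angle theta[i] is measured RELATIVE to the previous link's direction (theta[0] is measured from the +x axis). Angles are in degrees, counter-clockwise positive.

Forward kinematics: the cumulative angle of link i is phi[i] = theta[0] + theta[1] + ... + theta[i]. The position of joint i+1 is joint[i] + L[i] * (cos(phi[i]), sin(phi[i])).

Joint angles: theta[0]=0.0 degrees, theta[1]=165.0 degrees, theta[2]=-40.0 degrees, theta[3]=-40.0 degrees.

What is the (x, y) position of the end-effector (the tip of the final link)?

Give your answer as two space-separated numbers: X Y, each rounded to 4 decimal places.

Answer: -1.6356 10.3882

Derivation:
joint[0] = (0.0000, 0.0000)  (base)
link 0: phi[0] = 0 = 0 deg
  cos(0 deg) = 1.0000, sin(0 deg) = 0.0000
  joint[1] = (0.0000, 0.0000) + 7.6 * (1.0000, 0.0000) = (0.0000 + 7.6000, 0.0000 + 0.0000) = (7.6000, 0.0000)
link 1: phi[1] = 0 + 165 = 165 deg
  cos(165 deg) = -0.9659, sin(165 deg) = 0.2588
  joint[2] = (7.6000, 0.0000) + 3.8 * (-0.9659, 0.2588) = (7.6000 + -3.6705, 0.0000 + 0.9835) = (3.9295, 0.9835)
link 2: phi[2] = 0 + 165 + -40 = 125 deg
  cos(125 deg) = -0.5736, sin(125 deg) = 0.8192
  joint[3] = (3.9295, 0.9835) + 9.9 * (-0.5736, 0.8192) = (3.9295 + -5.6784, 0.9835 + 8.1096) = (-1.7489, 9.0931)
link 3: phi[3] = 0 + 165 + -40 + -40 = 85 deg
  cos(85 deg) = 0.0872, sin(85 deg) = 0.9962
  joint[4] = (-1.7489, 9.0931) + 1.3 * (0.0872, 0.9962) = (-1.7489 + 0.1133, 9.0931 + 1.2951) = (-1.6356, 10.3882)
End effector: (-1.6356, 10.3882)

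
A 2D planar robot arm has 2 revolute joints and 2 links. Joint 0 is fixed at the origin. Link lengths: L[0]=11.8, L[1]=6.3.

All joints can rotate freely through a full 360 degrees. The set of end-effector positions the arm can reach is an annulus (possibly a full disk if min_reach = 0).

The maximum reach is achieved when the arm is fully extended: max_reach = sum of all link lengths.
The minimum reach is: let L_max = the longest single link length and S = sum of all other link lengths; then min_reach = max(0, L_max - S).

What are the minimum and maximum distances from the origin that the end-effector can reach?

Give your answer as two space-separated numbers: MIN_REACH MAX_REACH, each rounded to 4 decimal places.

Answer: 5.5000 18.1000

Derivation:
Link lengths: [11.8, 6.3]
max_reach = 11.8 + 6.3 = 18.1
L_max = max([11.8, 6.3]) = 11.8
S (sum of others) = 18.1 - 11.8 = 6.3
min_reach = max(0, 11.8 - 6.3) = max(0, 5.5) = 5.5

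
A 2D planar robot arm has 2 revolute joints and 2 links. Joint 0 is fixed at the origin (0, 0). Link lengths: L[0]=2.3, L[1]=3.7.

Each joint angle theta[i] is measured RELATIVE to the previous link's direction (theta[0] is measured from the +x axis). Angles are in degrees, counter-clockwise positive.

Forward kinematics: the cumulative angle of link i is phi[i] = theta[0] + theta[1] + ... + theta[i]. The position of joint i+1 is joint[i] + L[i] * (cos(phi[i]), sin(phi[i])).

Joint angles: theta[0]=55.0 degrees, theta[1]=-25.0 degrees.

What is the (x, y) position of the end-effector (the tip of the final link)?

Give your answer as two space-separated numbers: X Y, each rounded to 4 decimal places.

Answer: 4.5235 3.7340

Derivation:
joint[0] = (0.0000, 0.0000)  (base)
link 0: phi[0] = 55 = 55 deg
  cos(55 deg) = 0.5736, sin(55 deg) = 0.8192
  joint[1] = (0.0000, 0.0000) + 2.3 * (0.5736, 0.8192) = (0.0000 + 1.3192, 0.0000 + 1.8840) = (1.3192, 1.8840)
link 1: phi[1] = 55 + -25 = 30 deg
  cos(30 deg) = 0.8660, sin(30 deg) = 0.5000
  joint[2] = (1.3192, 1.8840) + 3.7 * (0.8660, 0.5000) = (1.3192 + 3.2043, 1.8840 + 1.8500) = (4.5235, 3.7340)
End effector: (4.5235, 3.7340)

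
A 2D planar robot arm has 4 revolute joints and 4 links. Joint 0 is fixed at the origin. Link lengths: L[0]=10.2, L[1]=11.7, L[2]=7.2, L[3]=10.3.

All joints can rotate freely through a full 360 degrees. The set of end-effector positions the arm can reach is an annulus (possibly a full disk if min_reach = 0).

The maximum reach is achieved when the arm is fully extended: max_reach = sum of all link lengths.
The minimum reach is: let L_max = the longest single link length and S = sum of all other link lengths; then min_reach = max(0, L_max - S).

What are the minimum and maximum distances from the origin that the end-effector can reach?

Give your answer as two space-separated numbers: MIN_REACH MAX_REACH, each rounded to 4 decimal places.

Answer: 0.0000 39.4000

Derivation:
Link lengths: [10.2, 11.7, 7.2, 10.3]
max_reach = 10.2 + 11.7 + 7.2 + 10.3 = 39.4
L_max = max([10.2, 11.7, 7.2, 10.3]) = 11.7
S (sum of others) = 39.4 - 11.7 = 27.7
min_reach = max(0, 11.7 - 27.7) = max(0, -16) = 0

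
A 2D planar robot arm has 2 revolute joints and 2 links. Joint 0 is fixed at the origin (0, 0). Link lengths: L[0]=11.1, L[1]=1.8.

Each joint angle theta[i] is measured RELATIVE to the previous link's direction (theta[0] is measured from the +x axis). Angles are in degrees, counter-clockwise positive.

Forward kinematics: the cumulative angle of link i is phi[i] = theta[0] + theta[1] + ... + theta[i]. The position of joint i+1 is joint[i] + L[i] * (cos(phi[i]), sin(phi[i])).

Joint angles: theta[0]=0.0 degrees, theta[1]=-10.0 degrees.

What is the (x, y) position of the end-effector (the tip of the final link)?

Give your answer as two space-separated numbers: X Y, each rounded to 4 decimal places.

joint[0] = (0.0000, 0.0000)  (base)
link 0: phi[0] = 0 = 0 deg
  cos(0 deg) = 1.0000, sin(0 deg) = 0.0000
  joint[1] = (0.0000, 0.0000) + 11.1 * (1.0000, 0.0000) = (0.0000 + 11.1000, 0.0000 + 0.0000) = (11.1000, 0.0000)
link 1: phi[1] = 0 + -10 = -10 deg
  cos(-10 deg) = 0.9848, sin(-10 deg) = -0.1736
  joint[2] = (11.1000, 0.0000) + 1.8 * (0.9848, -0.1736) = (11.1000 + 1.7727, 0.0000 + -0.3126) = (12.8727, -0.3126)
End effector: (12.8727, -0.3126)

Answer: 12.8727 -0.3126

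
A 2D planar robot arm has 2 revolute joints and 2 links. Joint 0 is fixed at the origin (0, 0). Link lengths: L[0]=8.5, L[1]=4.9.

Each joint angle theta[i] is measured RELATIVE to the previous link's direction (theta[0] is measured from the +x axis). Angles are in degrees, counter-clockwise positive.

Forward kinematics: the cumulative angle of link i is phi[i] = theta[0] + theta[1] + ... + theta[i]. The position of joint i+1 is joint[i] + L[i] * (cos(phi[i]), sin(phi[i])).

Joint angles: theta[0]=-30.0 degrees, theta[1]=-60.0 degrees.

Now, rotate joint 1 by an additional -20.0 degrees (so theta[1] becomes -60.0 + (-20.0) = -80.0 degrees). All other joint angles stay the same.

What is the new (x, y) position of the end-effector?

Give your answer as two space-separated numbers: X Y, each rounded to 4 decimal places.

joint[0] = (0.0000, 0.0000)  (base)
link 0: phi[0] = -30 = -30 deg
  cos(-30 deg) = 0.8660, sin(-30 deg) = -0.5000
  joint[1] = (0.0000, 0.0000) + 8.5 * (0.8660, -0.5000) = (0.0000 + 7.3612, 0.0000 + -4.2500) = (7.3612, -4.2500)
link 1: phi[1] = -30 + -80 = -110 deg
  cos(-110 deg) = -0.3420, sin(-110 deg) = -0.9397
  joint[2] = (7.3612, -4.2500) + 4.9 * (-0.3420, -0.9397) = (7.3612 + -1.6759, -4.2500 + -4.6045) = (5.6853, -8.8545)
End effector: (5.6853, -8.8545)

Answer: 5.6853 -8.8545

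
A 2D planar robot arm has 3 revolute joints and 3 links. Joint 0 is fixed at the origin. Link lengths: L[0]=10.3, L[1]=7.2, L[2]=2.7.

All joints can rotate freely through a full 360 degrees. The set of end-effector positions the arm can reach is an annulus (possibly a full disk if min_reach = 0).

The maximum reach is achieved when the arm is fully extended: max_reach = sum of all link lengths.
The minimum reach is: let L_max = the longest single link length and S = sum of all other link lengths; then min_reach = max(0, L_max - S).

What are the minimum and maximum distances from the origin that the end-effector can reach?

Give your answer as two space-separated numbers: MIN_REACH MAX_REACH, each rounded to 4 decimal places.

Link lengths: [10.3, 7.2, 2.7]
max_reach = 10.3 + 7.2 + 2.7 = 20.2
L_max = max([10.3, 7.2, 2.7]) = 10.3
S (sum of others) = 20.2 - 10.3 = 9.9
min_reach = max(0, 10.3 - 9.9) = max(0, 0.4) = 0.4

Answer: 0.4000 20.2000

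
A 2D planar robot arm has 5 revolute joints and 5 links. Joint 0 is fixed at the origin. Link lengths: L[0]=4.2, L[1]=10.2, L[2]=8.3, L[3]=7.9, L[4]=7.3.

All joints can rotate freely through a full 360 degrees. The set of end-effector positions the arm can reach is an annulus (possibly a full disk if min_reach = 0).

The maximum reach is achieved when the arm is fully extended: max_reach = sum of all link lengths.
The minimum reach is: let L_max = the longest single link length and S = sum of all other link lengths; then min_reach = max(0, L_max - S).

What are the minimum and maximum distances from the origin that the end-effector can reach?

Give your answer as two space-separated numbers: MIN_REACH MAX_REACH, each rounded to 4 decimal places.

Link lengths: [4.2, 10.2, 8.3, 7.9, 7.3]
max_reach = 4.2 + 10.2 + 8.3 + 7.9 + 7.3 = 37.9
L_max = max([4.2, 10.2, 8.3, 7.9, 7.3]) = 10.2
S (sum of others) = 37.9 - 10.2 = 27.7
min_reach = max(0, 10.2 - 27.7) = max(0, -17.5) = 0

Answer: 0.0000 37.9000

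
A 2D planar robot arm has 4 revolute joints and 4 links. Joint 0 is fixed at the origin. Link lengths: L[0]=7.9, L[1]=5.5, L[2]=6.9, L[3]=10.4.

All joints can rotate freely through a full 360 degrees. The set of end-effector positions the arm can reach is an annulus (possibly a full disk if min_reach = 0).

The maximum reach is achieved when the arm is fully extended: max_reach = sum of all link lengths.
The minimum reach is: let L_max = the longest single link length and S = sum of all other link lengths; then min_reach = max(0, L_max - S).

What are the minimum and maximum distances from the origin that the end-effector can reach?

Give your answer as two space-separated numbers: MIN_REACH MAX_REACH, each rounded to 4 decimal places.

Link lengths: [7.9, 5.5, 6.9, 10.4]
max_reach = 7.9 + 5.5 + 6.9 + 10.4 = 30.7
L_max = max([7.9, 5.5, 6.9, 10.4]) = 10.4
S (sum of others) = 30.7 - 10.4 = 20.3
min_reach = max(0, 10.4 - 20.3) = max(0, -9.9) = 0

Answer: 0.0000 30.7000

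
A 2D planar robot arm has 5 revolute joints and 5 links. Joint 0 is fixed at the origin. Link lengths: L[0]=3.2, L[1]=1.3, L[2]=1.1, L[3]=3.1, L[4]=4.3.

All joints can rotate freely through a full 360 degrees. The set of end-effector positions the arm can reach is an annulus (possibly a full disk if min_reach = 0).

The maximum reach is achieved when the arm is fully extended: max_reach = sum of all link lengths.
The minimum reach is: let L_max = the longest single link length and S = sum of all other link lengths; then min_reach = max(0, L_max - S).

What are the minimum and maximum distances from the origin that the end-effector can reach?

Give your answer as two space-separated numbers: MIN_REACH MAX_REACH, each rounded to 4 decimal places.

Answer: 0.0000 13.0000

Derivation:
Link lengths: [3.2, 1.3, 1.1, 3.1, 4.3]
max_reach = 3.2 + 1.3 + 1.1 + 3.1 + 4.3 = 13
L_max = max([3.2, 1.3, 1.1, 3.1, 4.3]) = 4.3
S (sum of others) = 13 - 4.3 = 8.7
min_reach = max(0, 4.3 - 8.7) = max(0, -4.4) = 0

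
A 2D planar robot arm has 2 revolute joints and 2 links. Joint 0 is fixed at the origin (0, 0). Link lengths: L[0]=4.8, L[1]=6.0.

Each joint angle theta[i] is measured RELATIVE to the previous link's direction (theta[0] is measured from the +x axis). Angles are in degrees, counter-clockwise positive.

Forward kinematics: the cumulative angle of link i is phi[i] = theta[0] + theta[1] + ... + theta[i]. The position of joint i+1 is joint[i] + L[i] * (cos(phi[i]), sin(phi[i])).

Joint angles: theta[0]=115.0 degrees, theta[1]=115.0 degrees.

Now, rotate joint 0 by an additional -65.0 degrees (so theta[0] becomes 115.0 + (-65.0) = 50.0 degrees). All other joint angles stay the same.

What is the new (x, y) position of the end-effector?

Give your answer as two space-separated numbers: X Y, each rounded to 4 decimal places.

joint[0] = (0.0000, 0.0000)  (base)
link 0: phi[0] = 50 = 50 deg
  cos(50 deg) = 0.6428, sin(50 deg) = 0.7660
  joint[1] = (0.0000, 0.0000) + 4.8 * (0.6428, 0.7660) = (0.0000 + 3.0854, 0.0000 + 3.6770) = (3.0854, 3.6770)
link 1: phi[1] = 50 + 115 = 165 deg
  cos(165 deg) = -0.9659, sin(165 deg) = 0.2588
  joint[2] = (3.0854, 3.6770) + 6 * (-0.9659, 0.2588) = (3.0854 + -5.7956, 3.6770 + 1.5529) = (-2.7102, 5.2299)
End effector: (-2.7102, 5.2299)

Answer: -2.7102 5.2299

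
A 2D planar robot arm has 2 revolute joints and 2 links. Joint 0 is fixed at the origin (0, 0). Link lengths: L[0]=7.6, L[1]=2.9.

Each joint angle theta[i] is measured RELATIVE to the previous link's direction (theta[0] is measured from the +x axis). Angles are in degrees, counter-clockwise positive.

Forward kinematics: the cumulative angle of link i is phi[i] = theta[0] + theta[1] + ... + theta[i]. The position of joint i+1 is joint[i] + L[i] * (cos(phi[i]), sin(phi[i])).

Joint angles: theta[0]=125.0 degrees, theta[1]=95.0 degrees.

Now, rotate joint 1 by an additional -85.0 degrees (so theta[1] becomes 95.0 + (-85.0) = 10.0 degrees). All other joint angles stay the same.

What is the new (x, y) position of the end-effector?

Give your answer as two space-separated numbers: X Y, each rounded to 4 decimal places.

Answer: -6.4098 8.2762

Derivation:
joint[0] = (0.0000, 0.0000)  (base)
link 0: phi[0] = 125 = 125 deg
  cos(125 deg) = -0.5736, sin(125 deg) = 0.8192
  joint[1] = (0.0000, 0.0000) + 7.6 * (-0.5736, 0.8192) = (0.0000 + -4.3592, 0.0000 + 6.2256) = (-4.3592, 6.2256)
link 1: phi[1] = 125 + 10 = 135 deg
  cos(135 deg) = -0.7071, sin(135 deg) = 0.7071
  joint[2] = (-4.3592, 6.2256) + 2.9 * (-0.7071, 0.7071) = (-4.3592 + -2.0506, 6.2256 + 2.0506) = (-6.4098, 8.2762)
End effector: (-6.4098, 8.2762)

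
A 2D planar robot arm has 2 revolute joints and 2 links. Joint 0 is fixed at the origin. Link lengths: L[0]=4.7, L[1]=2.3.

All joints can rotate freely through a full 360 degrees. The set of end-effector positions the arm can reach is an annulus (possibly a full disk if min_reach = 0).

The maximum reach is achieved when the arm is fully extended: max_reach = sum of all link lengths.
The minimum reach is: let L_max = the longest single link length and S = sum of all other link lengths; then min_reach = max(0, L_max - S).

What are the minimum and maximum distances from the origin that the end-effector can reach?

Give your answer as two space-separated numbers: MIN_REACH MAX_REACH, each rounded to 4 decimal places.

Answer: 2.4000 7.0000

Derivation:
Link lengths: [4.7, 2.3]
max_reach = 4.7 + 2.3 = 7
L_max = max([4.7, 2.3]) = 4.7
S (sum of others) = 7 - 4.7 = 2.3
min_reach = max(0, 4.7 - 2.3) = max(0, 2.4) = 2.4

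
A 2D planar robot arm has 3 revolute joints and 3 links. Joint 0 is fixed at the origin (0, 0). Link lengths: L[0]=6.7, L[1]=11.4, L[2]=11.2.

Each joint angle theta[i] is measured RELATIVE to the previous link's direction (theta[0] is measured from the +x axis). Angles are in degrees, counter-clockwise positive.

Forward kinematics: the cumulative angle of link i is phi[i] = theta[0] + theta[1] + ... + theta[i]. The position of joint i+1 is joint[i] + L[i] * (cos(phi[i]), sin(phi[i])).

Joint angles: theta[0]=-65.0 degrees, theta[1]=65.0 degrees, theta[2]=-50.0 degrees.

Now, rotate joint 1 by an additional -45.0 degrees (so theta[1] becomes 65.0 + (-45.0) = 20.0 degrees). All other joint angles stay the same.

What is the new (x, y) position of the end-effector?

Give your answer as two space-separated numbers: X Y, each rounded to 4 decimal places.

joint[0] = (0.0000, 0.0000)  (base)
link 0: phi[0] = -65 = -65 deg
  cos(-65 deg) = 0.4226, sin(-65 deg) = -0.9063
  joint[1] = (0.0000, 0.0000) + 6.7 * (0.4226, -0.9063) = (0.0000 + 2.8315, 0.0000 + -6.0723) = (2.8315, -6.0723)
link 1: phi[1] = -65 + 20 = -45 deg
  cos(-45 deg) = 0.7071, sin(-45 deg) = -0.7071
  joint[2] = (2.8315, -6.0723) + 11.4 * (0.7071, -0.7071) = (2.8315 + 8.0610, -6.0723 + -8.0610) = (10.8926, -14.1333)
link 2: phi[2] = -65 + 20 + -50 = -95 deg
  cos(-95 deg) = -0.0872, sin(-95 deg) = -0.9962
  joint[3] = (10.8926, -14.1333) + 11.2 * (-0.0872, -0.9962) = (10.8926 + -0.9761, -14.1333 + -11.1574) = (9.9164, -25.2907)
End effector: (9.9164, -25.2907)

Answer: 9.9164 -25.2907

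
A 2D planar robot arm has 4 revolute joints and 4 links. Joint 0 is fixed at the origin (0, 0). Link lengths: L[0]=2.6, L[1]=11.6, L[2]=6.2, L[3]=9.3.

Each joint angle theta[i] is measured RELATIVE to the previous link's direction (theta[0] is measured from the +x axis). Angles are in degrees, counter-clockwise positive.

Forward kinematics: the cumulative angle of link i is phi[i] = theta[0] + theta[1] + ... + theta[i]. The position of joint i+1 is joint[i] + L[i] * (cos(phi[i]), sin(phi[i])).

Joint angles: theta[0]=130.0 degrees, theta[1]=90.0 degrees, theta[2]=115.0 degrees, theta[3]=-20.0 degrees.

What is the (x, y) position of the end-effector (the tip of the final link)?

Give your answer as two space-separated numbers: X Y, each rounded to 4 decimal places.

Answer: 1.6378 -14.6609

Derivation:
joint[0] = (0.0000, 0.0000)  (base)
link 0: phi[0] = 130 = 130 deg
  cos(130 deg) = -0.6428, sin(130 deg) = 0.7660
  joint[1] = (0.0000, 0.0000) + 2.6 * (-0.6428, 0.7660) = (0.0000 + -1.6712, 0.0000 + 1.9917) = (-1.6712, 1.9917)
link 1: phi[1] = 130 + 90 = 220 deg
  cos(220 deg) = -0.7660, sin(220 deg) = -0.6428
  joint[2] = (-1.6712, 1.9917) + 11.6 * (-0.7660, -0.6428) = (-1.6712 + -8.8861, 1.9917 + -7.4563) = (-10.5574, -5.4646)
link 2: phi[2] = 130 + 90 + 115 = 335 deg
  cos(335 deg) = 0.9063, sin(335 deg) = -0.4226
  joint[3] = (-10.5574, -5.4646) + 6.2 * (0.9063, -0.4226) = (-10.5574 + 5.6191, -5.4646 + -2.6202) = (-4.9383, -8.0849)
link 3: phi[3] = 130 + 90 + 115 + -20 = 315 deg
  cos(315 deg) = 0.7071, sin(315 deg) = -0.7071
  joint[4] = (-4.9383, -8.0849) + 9.3 * (0.7071, -0.7071) = (-4.9383 + 6.5761, -8.0849 + -6.5761) = (1.6378, -14.6609)
End effector: (1.6378, -14.6609)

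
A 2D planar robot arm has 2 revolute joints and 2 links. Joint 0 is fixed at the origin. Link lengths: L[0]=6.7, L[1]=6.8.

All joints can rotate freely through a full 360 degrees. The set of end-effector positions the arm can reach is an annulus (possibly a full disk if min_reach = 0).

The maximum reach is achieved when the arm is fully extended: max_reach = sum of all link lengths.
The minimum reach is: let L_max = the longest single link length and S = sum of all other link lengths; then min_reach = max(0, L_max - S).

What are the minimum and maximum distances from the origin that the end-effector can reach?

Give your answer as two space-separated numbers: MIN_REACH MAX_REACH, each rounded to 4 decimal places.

Answer: 0.1000 13.5000

Derivation:
Link lengths: [6.7, 6.8]
max_reach = 6.7 + 6.8 = 13.5
L_max = max([6.7, 6.8]) = 6.8
S (sum of others) = 13.5 - 6.8 = 6.7
min_reach = max(0, 6.8 - 6.7) = max(0, 0.1) = 0.1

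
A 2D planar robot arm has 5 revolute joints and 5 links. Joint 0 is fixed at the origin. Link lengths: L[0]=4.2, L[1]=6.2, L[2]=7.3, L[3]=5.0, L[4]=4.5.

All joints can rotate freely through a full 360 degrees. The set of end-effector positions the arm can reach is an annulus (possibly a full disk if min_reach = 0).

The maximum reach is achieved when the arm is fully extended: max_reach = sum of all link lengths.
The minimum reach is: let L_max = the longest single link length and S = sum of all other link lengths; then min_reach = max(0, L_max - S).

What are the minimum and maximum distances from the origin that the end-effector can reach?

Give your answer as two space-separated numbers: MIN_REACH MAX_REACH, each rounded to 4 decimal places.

Answer: 0.0000 27.2000

Derivation:
Link lengths: [4.2, 6.2, 7.3, 5.0, 4.5]
max_reach = 4.2 + 6.2 + 7.3 + 5 + 4.5 = 27.2
L_max = max([4.2, 6.2, 7.3, 5.0, 4.5]) = 7.3
S (sum of others) = 27.2 - 7.3 = 19.9
min_reach = max(0, 7.3 - 19.9) = max(0, -12.6) = 0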